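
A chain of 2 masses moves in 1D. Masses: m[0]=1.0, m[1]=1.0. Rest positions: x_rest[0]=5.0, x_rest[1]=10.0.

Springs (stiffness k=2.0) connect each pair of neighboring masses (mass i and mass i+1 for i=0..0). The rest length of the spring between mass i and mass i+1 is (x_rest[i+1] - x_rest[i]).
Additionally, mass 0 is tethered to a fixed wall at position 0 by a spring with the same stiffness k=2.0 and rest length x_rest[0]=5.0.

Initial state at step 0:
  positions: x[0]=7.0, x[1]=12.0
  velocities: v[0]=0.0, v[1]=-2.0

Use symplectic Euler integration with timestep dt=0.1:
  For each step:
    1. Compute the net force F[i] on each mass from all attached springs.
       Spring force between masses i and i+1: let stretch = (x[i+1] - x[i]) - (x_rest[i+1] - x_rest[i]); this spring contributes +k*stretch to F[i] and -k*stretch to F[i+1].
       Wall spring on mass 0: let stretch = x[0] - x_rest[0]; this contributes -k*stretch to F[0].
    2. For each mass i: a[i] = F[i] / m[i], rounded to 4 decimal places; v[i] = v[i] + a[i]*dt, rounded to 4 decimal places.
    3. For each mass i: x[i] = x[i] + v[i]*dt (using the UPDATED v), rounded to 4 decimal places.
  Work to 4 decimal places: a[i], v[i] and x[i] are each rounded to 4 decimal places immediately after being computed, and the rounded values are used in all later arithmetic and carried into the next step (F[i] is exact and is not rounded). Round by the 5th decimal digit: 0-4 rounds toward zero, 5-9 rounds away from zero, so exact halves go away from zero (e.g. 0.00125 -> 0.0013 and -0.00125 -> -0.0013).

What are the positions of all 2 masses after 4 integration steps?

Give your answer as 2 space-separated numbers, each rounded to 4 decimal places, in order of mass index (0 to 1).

Answer: 6.5849 11.2274

Derivation:
Step 0: x=[7.0000 12.0000] v=[0.0000 -2.0000]
Step 1: x=[6.9600 11.8000] v=[-0.4000 -2.0000]
Step 2: x=[6.8776 11.6032] v=[-0.8240 -1.9680]
Step 3: x=[6.7522 11.4119] v=[-1.2544 -1.9131]
Step 4: x=[6.5849 11.2274] v=[-1.6729 -1.8450]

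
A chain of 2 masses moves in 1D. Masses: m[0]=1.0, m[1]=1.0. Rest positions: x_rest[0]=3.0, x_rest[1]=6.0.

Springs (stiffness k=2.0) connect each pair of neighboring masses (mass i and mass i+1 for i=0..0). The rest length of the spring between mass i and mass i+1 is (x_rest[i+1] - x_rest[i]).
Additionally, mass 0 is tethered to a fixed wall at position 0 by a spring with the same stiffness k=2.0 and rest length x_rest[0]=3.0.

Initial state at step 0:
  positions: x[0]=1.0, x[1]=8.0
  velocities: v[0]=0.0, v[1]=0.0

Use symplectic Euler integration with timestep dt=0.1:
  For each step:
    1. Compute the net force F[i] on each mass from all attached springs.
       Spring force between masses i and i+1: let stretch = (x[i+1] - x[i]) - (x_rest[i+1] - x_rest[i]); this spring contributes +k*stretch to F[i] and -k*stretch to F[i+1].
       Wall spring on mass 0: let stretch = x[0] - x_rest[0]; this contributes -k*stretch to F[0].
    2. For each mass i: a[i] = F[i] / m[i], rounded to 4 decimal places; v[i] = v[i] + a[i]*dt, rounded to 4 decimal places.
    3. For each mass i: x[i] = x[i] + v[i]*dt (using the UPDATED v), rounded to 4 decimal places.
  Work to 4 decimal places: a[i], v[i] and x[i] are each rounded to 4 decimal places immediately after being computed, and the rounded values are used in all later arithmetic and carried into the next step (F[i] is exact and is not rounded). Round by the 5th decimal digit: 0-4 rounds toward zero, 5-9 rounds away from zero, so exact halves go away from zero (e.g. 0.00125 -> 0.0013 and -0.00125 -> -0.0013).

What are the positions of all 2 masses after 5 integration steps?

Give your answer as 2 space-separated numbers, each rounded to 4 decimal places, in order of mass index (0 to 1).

Answer: 2.5852 6.9343

Derivation:
Step 0: x=[1.0000 8.0000] v=[0.0000 0.0000]
Step 1: x=[1.1200 7.9200] v=[1.2000 -0.8000]
Step 2: x=[1.3536 7.7640] v=[2.3360 -1.5600]
Step 3: x=[1.6883 7.5398] v=[3.3474 -2.2421]
Step 4: x=[2.1063 7.2586] v=[4.1800 -2.8124]
Step 5: x=[2.5852 6.9343] v=[4.7892 -3.2429]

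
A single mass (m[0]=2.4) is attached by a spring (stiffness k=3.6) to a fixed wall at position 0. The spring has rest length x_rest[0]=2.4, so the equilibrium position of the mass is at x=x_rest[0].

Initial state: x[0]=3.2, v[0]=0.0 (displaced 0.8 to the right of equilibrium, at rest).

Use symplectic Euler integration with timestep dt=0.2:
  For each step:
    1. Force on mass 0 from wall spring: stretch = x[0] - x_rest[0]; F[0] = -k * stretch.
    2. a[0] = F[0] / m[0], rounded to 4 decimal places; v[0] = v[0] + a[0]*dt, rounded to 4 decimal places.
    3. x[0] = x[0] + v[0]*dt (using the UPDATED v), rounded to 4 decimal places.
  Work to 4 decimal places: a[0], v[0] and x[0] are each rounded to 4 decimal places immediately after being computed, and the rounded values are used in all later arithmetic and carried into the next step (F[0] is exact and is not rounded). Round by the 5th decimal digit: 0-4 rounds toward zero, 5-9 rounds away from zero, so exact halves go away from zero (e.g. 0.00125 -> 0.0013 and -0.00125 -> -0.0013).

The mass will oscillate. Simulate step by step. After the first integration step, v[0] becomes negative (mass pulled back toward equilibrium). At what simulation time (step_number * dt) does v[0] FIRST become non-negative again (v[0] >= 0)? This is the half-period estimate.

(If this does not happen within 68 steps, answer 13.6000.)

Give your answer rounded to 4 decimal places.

Answer: 2.6000

Derivation:
Step 0: x=[3.2000] v=[0.0000]
Step 1: x=[3.1520] v=[-0.2400]
Step 2: x=[3.0589] v=[-0.4656]
Step 3: x=[2.9262] v=[-0.6633]
Step 4: x=[2.7620] v=[-0.8212]
Step 5: x=[2.5760] v=[-0.9298]
Step 6: x=[2.3795] v=[-0.9826]
Step 7: x=[2.1842] v=[-0.9764]
Step 8: x=[2.0019] v=[-0.9117]
Step 9: x=[1.8434] v=[-0.7923]
Step 10: x=[1.7183] v=[-0.6253]
Step 11: x=[1.6341] v=[-0.4208]
Step 12: x=[1.5959] v=[-0.1910]
Step 13: x=[1.6059] v=[0.0502]
First v>=0 after going negative at step 13, time=2.6000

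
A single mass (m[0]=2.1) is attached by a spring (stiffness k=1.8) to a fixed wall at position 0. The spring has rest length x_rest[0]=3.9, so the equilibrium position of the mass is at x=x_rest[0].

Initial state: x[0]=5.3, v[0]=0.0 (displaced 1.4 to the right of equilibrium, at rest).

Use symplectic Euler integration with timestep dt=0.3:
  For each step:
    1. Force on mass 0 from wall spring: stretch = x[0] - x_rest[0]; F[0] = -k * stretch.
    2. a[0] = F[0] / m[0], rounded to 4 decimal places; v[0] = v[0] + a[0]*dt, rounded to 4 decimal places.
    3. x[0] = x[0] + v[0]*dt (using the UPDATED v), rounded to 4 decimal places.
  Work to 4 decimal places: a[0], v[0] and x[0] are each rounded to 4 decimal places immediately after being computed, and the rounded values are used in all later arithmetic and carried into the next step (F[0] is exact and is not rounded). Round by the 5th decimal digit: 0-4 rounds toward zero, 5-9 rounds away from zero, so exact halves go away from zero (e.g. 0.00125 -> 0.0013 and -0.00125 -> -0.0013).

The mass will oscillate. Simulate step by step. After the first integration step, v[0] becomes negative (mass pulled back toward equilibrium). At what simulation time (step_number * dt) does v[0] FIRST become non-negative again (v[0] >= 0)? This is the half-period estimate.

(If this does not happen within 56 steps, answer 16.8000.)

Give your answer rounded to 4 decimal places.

Step 0: x=[5.3000] v=[0.0000]
Step 1: x=[5.1920] v=[-0.3600]
Step 2: x=[4.9843] v=[-0.6922]
Step 3: x=[4.6930] v=[-0.9710]
Step 4: x=[4.3405] v=[-1.1749]
Step 5: x=[3.9540] v=[-1.2882]
Step 6: x=[3.5634] v=[-1.3021]
Step 7: x=[3.1987] v=[-1.2156]
Step 8: x=[2.8881] v=[-1.0353]
Step 9: x=[2.6556] v=[-0.7751]
Step 10: x=[2.5191] v=[-0.4551]
Step 11: x=[2.4891] v=[-0.1000]
Step 12: x=[2.5679] v=[0.2628]
First v>=0 after going negative at step 12, time=3.6000

Answer: 3.6000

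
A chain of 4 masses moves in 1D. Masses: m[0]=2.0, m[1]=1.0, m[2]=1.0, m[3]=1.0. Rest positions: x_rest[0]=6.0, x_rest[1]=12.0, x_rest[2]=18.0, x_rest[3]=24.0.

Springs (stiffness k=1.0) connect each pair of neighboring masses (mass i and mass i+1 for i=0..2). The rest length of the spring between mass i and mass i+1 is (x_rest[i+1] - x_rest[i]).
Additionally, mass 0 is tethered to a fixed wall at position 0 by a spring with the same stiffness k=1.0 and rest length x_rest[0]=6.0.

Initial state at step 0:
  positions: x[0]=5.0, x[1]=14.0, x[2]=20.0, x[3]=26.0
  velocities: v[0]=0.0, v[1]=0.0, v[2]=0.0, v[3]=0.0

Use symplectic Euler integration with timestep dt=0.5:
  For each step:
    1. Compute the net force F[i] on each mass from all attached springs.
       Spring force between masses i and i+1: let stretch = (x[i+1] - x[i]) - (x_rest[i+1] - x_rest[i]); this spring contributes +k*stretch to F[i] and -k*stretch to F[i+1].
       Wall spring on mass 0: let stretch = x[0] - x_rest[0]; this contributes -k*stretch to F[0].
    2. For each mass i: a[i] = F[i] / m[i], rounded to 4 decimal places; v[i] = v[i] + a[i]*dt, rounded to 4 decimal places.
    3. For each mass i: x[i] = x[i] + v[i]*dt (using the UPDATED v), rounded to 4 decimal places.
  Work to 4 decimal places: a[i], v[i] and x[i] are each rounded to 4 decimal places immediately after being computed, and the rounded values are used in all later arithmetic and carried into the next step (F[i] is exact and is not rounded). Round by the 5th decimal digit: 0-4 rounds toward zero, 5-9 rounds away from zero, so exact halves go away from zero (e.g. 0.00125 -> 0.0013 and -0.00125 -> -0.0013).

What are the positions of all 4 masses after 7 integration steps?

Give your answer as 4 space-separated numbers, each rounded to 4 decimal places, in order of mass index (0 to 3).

Step 0: x=[5.0000 14.0000 20.0000 26.0000] v=[0.0000 0.0000 0.0000 0.0000]
Step 1: x=[5.5000 13.2500 20.0000 26.0000] v=[1.0000 -1.5000 0.0000 0.0000]
Step 2: x=[6.2813 12.2500 19.8125 26.0000] v=[1.5625 -2.0000 -0.3750 0.0000]
Step 3: x=[7.0235 11.6485 19.2813 25.9531] v=[1.4844 -1.2031 -1.0625 -0.0938]
Step 4: x=[7.4659 11.7989 18.5098 25.7383] v=[0.8848 0.3008 -1.5430 -0.4297]
Step 5: x=[7.5167 12.5438 17.8677 25.2163] v=[0.1016 1.4898 -1.2842 -1.0440]
Step 6: x=[7.2563 13.3629 17.7318 24.3572] v=[-0.5208 1.6382 -0.2719 -1.7183]
Step 7: x=[6.8522 13.7476 18.1600 23.3417] v=[-0.8083 0.7694 0.8564 -2.0310]

Answer: 6.8522 13.7476 18.1600 23.3417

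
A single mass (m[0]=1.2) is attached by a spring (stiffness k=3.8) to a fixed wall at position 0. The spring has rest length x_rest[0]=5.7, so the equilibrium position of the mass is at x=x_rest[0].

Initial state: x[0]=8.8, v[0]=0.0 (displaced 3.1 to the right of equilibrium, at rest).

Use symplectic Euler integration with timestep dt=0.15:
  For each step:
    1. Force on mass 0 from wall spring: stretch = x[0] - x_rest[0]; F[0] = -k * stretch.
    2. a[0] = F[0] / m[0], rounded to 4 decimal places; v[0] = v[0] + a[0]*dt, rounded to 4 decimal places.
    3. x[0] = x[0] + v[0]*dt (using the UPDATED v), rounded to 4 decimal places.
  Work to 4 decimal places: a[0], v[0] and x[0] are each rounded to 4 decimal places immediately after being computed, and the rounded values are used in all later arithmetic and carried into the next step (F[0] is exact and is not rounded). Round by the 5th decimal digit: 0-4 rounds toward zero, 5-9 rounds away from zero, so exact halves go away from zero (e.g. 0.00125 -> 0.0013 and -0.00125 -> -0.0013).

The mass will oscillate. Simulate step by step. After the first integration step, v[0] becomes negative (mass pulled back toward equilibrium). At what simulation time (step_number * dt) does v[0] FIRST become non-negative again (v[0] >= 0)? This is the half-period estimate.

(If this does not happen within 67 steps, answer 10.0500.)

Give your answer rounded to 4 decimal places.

Answer: 1.8000

Derivation:
Step 0: x=[8.8000] v=[0.0000]
Step 1: x=[8.5791] v=[-1.4725]
Step 2: x=[8.1531] v=[-2.8401]
Step 3: x=[7.5523] v=[-4.0053]
Step 4: x=[6.8195] v=[-4.8851]
Step 5: x=[6.0070] v=[-5.4169]
Step 6: x=[5.1726] v=[-5.5627]
Step 7: x=[4.3758] v=[-5.3122]
Step 8: x=[3.6733] v=[-4.6832]
Step 9: x=[3.1152] v=[-3.7205]
Step 10: x=[2.7413] v=[-2.4927]
Step 11: x=[2.5782] v=[-1.0873]
Step 12: x=[2.6375] v=[0.3956]
First v>=0 after going negative at step 12, time=1.8000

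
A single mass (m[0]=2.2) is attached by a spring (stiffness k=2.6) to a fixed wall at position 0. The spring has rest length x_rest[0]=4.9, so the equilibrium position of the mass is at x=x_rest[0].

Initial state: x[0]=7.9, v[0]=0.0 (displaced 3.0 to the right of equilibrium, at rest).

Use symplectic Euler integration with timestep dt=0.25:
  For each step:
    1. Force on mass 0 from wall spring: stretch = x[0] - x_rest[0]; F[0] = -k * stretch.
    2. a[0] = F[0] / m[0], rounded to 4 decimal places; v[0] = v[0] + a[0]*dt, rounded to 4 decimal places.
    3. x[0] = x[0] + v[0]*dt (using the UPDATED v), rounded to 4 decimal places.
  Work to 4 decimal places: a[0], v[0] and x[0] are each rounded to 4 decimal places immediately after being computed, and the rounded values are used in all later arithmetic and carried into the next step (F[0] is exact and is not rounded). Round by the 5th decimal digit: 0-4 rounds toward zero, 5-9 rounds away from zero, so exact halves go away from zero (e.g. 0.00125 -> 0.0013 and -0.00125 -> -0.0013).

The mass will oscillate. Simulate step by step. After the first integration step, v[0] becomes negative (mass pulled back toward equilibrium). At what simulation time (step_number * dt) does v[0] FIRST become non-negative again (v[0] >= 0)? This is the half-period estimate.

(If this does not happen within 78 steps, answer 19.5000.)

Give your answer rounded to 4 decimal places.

Answer: 3.0000

Derivation:
Step 0: x=[7.9000] v=[0.0000]
Step 1: x=[7.6784] v=[-0.8864]
Step 2: x=[7.2516] v=[-1.7073]
Step 3: x=[6.6511] v=[-2.4021]
Step 4: x=[5.9212] v=[-2.9195]
Step 5: x=[5.1159] v=[-3.2212]
Step 6: x=[4.2947] v=[-3.2850]
Step 7: x=[3.5182] v=[-3.1062]
Step 8: x=[2.8437] v=[-2.6980]
Step 9: x=[2.3211] v=[-2.0905]
Step 10: x=[1.9890] v=[-1.3286]
Step 11: x=[1.8719] v=[-0.4685]
Step 12: x=[1.9785] v=[0.4262]
First v>=0 after going negative at step 12, time=3.0000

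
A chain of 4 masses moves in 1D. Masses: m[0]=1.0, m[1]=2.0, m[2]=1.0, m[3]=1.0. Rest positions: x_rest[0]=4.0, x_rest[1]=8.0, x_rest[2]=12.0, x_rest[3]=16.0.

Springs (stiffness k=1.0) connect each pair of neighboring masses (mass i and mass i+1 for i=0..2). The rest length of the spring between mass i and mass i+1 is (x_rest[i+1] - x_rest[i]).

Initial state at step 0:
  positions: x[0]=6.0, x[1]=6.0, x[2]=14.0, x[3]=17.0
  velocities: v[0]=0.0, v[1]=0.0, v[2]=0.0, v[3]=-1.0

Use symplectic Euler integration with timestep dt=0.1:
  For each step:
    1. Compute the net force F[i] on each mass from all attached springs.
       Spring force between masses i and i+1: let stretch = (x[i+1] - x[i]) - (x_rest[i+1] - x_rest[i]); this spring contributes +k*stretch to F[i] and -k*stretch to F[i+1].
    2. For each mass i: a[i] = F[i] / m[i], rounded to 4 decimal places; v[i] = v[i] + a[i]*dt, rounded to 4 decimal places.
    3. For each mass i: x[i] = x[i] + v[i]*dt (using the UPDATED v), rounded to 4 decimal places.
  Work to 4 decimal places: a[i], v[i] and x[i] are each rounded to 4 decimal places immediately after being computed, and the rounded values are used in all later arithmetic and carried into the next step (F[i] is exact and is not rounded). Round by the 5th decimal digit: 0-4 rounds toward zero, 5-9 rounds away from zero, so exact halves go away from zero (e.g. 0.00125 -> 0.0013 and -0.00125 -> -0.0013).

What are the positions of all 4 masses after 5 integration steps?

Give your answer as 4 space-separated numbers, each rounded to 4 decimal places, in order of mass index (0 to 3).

Step 0: x=[6.0000 6.0000 14.0000 17.0000] v=[0.0000 0.0000 0.0000 -1.0000]
Step 1: x=[5.9600 6.0400 13.9500 16.9100] v=[-0.4000 0.4000 -0.5000 -0.9000]
Step 2: x=[5.8808 6.1192 13.8505 16.8304] v=[-0.7920 0.7915 -0.9950 -0.7960]
Step 3: x=[5.7640 6.2358 13.7035 16.7610] v=[-1.1682 1.1662 -1.4701 -0.6940]
Step 4: x=[5.6119 6.3874 13.5124 16.7010] v=[-1.5210 1.5160 -1.9111 -0.5998]
Step 5: x=[5.4276 6.5708 13.2819 16.6491] v=[-1.8435 1.8335 -2.3047 -0.5187]

Answer: 5.4276 6.5708 13.2819 16.6491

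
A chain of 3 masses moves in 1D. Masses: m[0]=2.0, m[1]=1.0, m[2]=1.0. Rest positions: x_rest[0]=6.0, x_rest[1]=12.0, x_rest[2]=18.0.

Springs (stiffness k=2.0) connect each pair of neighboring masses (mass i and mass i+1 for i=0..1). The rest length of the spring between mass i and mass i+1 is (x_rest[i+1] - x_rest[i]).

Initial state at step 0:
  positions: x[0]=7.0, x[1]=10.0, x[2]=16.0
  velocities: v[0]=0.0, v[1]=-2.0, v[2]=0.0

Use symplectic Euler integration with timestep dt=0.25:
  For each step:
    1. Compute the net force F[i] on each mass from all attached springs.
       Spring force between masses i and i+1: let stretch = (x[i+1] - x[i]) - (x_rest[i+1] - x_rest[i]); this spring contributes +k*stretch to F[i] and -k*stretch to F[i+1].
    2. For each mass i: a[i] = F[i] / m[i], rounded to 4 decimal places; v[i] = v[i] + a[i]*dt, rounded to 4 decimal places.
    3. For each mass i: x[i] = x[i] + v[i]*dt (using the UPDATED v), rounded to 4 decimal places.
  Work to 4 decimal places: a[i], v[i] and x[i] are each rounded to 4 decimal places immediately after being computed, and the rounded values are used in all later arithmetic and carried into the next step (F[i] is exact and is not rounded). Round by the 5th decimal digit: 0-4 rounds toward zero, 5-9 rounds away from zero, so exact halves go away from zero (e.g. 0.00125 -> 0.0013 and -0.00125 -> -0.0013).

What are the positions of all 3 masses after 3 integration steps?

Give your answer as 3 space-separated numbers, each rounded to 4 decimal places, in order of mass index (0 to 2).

Step 0: x=[7.0000 10.0000 16.0000] v=[0.0000 -2.0000 0.0000]
Step 1: x=[6.8125 9.8750 16.0000] v=[-0.7500 -0.5000 0.0000]
Step 2: x=[6.4414 10.1328 15.9844] v=[-1.4844 1.0313 -0.0625]
Step 3: x=[5.9260 10.6607 15.9873] v=[-2.0616 2.1114 0.0117]

Answer: 5.9260 10.6607 15.9873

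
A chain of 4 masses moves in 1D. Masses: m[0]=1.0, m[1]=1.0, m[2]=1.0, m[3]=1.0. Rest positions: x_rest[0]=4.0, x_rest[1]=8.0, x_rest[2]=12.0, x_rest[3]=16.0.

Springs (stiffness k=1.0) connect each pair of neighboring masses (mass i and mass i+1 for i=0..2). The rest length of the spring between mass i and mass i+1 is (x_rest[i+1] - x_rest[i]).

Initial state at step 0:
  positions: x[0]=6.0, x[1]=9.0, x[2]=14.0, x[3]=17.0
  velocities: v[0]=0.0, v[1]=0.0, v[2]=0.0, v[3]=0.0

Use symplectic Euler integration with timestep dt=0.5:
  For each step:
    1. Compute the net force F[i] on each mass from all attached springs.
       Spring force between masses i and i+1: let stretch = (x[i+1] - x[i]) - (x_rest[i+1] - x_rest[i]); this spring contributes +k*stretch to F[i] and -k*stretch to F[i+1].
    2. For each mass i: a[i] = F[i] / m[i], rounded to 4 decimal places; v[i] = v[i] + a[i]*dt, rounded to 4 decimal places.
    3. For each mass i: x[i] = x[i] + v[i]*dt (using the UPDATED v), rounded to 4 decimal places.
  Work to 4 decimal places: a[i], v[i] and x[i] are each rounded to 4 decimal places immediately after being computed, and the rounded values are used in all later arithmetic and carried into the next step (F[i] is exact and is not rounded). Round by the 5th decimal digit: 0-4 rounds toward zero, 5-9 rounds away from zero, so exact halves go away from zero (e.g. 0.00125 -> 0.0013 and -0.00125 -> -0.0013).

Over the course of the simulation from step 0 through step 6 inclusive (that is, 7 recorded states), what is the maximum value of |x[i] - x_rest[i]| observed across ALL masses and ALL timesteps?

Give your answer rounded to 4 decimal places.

Step 0: x=[6.0000 9.0000 14.0000 17.0000] v=[0.0000 0.0000 0.0000 0.0000]
Step 1: x=[5.7500 9.5000 13.5000 17.2500] v=[-0.5000 1.0000 -1.0000 0.5000]
Step 2: x=[5.4375 10.0625 12.9375 17.5625] v=[-0.6250 1.1250 -1.1250 0.6250]
Step 3: x=[5.2813 10.1875 12.8125 17.7188] v=[-0.3125 0.2500 -0.2500 0.3125]
Step 4: x=[5.3516 9.7422 13.2579 17.6485] v=[0.1406 -0.8906 0.8907 -0.1407]
Step 5: x=[5.5196 9.0782 13.9220 17.4805] v=[0.3359 -1.3281 1.3282 -0.3360]
Step 6: x=[5.5772 8.7355 14.2648 17.4229] v=[0.1152 -0.6855 0.6856 -0.1153]
Max displacement = 2.2648

Answer: 2.2648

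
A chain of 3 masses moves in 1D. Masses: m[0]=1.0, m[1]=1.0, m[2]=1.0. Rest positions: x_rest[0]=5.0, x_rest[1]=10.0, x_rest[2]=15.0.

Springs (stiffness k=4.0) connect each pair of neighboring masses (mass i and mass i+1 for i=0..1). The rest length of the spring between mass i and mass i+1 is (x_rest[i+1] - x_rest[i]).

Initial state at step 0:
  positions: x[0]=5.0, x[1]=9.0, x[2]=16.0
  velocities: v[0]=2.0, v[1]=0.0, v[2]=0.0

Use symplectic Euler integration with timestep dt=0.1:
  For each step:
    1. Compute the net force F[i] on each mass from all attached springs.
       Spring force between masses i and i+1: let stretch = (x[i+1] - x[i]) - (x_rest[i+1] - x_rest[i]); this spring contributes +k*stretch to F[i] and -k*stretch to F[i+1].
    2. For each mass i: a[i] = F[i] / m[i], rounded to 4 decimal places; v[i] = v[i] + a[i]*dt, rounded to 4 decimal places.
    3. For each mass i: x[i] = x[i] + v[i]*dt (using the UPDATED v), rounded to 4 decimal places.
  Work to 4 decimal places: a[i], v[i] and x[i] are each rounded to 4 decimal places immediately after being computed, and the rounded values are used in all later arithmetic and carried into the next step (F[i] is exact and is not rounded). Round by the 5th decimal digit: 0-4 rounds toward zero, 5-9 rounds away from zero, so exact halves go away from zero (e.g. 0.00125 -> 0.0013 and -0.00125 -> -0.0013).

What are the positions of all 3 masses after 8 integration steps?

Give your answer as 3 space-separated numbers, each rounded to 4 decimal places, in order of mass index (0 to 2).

Step 0: x=[5.0000 9.0000 16.0000] v=[2.0000 0.0000 0.0000]
Step 1: x=[5.1600 9.1200 15.9200] v=[1.6000 1.2000 -0.8000]
Step 2: x=[5.2784 9.3536 15.7680] v=[1.1840 2.3360 -1.5200]
Step 3: x=[5.3598 9.6808 15.5594] v=[0.8141 3.2717 -2.0858]
Step 4: x=[5.4141 10.0703 15.3157] v=[0.5425 3.8947 -2.4372]
Step 5: x=[5.4546 10.4833 15.0622] v=[0.4050 4.1304 -2.5354]
Step 6: x=[5.4963 10.8784 14.8255] v=[0.4165 3.9505 -2.3670]
Step 7: x=[5.5532 11.2161 14.6309] v=[0.5693 3.3765 -1.9458]
Step 8: x=[5.6367 11.4638 14.4997] v=[0.8345 2.4773 -1.3117]

Answer: 5.6367 11.4638 14.4997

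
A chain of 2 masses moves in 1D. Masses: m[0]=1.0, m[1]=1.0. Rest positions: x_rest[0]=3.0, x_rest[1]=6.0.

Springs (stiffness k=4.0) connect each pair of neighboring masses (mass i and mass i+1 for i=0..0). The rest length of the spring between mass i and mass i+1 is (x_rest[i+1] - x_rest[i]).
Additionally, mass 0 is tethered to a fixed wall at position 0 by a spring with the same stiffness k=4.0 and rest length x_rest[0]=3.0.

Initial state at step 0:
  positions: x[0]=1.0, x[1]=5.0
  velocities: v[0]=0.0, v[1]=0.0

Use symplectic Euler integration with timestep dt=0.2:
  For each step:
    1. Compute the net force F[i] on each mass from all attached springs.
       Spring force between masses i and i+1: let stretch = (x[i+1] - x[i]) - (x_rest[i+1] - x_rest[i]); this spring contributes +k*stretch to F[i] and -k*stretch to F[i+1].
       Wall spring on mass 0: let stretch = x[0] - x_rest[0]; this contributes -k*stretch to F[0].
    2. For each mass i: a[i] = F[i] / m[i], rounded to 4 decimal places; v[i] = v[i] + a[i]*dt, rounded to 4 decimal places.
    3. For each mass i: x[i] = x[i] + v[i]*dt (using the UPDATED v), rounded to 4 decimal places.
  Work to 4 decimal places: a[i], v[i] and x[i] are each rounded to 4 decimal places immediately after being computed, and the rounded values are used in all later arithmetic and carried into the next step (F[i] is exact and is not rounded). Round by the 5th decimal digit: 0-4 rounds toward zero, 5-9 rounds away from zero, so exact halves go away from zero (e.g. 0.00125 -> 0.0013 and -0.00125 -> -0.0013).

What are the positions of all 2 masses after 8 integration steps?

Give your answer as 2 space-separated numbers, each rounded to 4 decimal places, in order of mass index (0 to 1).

Answer: 2.6934 7.3401

Derivation:
Step 0: x=[1.0000 5.0000] v=[0.0000 0.0000]
Step 1: x=[1.4800 4.8400] v=[2.4000 -0.8000]
Step 2: x=[2.2608 4.6224] v=[3.9040 -1.0880]
Step 3: x=[3.0577 4.5069] v=[3.9846 -0.5773]
Step 4: x=[3.5973 4.6396] v=[2.6978 0.6633]
Step 5: x=[3.7281 5.0855] v=[0.6538 2.2295]
Step 6: x=[3.4795 5.7942] v=[-1.2428 3.5436]
Step 7: x=[3.0446 6.6126] v=[-2.1746 4.0918]
Step 8: x=[2.6934 7.3401] v=[-1.7559 3.6374]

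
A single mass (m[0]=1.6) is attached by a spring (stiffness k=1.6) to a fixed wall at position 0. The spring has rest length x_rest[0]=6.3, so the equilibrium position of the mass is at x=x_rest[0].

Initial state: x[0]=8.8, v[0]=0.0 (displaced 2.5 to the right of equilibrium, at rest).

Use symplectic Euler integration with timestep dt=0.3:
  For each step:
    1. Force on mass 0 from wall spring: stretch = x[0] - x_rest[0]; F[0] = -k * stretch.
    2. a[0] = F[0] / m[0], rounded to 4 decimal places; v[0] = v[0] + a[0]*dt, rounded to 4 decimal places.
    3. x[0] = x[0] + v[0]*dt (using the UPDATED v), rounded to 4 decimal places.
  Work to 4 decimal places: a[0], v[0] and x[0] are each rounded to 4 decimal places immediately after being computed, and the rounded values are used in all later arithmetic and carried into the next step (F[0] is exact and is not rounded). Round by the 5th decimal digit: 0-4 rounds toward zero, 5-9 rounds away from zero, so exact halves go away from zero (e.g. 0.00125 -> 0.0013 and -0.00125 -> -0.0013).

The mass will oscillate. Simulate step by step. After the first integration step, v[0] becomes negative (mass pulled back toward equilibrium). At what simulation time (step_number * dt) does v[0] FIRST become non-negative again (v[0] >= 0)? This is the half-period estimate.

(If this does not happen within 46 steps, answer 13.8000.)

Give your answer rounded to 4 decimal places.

Step 0: x=[8.8000] v=[0.0000]
Step 1: x=[8.5750] v=[-0.7500]
Step 2: x=[8.1453] v=[-1.4325]
Step 3: x=[7.5495] v=[-1.9861]
Step 4: x=[6.8412] v=[-2.3610]
Step 5: x=[6.0842] v=[-2.5234]
Step 6: x=[5.3466] v=[-2.4587]
Step 7: x=[4.6948] v=[-2.1727]
Step 8: x=[4.1875] v=[-1.6911]
Step 9: x=[3.8703] v=[-1.0574]
Step 10: x=[3.7718] v=[-0.3285]
Step 11: x=[3.9008] v=[0.4300]
First v>=0 after going negative at step 11, time=3.3000

Answer: 3.3000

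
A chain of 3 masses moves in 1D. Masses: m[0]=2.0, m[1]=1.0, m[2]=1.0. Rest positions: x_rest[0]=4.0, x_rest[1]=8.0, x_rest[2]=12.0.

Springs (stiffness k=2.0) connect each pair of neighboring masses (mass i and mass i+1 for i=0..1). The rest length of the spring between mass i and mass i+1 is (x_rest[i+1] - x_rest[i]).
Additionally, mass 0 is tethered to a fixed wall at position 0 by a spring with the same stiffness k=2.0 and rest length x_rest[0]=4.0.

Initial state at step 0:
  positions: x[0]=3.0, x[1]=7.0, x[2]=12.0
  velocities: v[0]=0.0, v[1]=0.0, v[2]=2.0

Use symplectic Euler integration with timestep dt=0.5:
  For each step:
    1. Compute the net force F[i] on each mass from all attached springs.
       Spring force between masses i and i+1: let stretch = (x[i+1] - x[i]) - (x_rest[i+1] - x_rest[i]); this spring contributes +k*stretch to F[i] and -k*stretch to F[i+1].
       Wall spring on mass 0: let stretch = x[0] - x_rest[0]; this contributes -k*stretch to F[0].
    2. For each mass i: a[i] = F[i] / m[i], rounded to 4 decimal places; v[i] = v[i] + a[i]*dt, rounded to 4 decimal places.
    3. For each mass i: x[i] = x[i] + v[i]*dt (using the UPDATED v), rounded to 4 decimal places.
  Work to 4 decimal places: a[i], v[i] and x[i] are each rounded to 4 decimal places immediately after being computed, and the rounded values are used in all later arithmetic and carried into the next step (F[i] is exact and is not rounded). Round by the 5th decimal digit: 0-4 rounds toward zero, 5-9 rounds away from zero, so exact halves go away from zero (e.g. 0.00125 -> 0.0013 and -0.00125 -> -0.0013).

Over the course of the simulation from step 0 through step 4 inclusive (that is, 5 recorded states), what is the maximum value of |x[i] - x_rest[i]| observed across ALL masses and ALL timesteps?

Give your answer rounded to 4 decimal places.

Step 0: x=[3.0000 7.0000 12.0000] v=[0.0000 0.0000 2.0000]
Step 1: x=[3.2500 7.5000 12.5000] v=[0.5000 1.0000 1.0000]
Step 2: x=[3.7500 8.3750 12.5000] v=[1.0000 1.7500 0.0000]
Step 3: x=[4.4688 9.0000 12.4375] v=[1.4375 1.2500 -0.1250]
Step 4: x=[5.2032 9.0782 12.6563] v=[1.4687 0.1563 0.4375]
Max displacement = 1.2032

Answer: 1.2032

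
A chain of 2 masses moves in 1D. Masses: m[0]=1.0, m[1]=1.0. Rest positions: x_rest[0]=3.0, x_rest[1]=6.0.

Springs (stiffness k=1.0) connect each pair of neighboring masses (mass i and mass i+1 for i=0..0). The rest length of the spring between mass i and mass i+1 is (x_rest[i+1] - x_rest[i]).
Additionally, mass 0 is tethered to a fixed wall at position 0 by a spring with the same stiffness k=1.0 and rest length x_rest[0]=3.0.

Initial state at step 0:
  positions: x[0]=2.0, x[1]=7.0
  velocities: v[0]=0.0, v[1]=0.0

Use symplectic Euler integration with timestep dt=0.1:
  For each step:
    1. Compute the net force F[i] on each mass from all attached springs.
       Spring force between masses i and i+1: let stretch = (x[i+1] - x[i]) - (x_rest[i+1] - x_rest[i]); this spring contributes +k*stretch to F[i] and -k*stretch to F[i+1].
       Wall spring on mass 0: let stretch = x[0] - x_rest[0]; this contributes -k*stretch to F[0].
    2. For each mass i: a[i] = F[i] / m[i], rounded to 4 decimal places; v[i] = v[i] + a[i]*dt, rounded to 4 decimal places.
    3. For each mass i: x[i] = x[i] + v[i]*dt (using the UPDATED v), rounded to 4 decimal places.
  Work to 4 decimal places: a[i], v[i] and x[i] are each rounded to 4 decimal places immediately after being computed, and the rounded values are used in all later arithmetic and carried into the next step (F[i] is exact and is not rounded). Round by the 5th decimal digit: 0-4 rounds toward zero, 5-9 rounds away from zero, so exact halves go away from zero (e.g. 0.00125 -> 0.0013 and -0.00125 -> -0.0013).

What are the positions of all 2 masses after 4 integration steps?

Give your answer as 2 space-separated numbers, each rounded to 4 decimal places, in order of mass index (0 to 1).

Step 0: x=[2.0000 7.0000] v=[0.0000 0.0000]
Step 1: x=[2.0300 6.9800] v=[0.3000 -0.2000]
Step 2: x=[2.0892 6.9405] v=[0.5920 -0.3950]
Step 3: x=[2.1760 6.8825] v=[0.8682 -0.5801]
Step 4: x=[2.2881 6.8074] v=[1.1213 -0.7508]

Answer: 2.2881 6.8074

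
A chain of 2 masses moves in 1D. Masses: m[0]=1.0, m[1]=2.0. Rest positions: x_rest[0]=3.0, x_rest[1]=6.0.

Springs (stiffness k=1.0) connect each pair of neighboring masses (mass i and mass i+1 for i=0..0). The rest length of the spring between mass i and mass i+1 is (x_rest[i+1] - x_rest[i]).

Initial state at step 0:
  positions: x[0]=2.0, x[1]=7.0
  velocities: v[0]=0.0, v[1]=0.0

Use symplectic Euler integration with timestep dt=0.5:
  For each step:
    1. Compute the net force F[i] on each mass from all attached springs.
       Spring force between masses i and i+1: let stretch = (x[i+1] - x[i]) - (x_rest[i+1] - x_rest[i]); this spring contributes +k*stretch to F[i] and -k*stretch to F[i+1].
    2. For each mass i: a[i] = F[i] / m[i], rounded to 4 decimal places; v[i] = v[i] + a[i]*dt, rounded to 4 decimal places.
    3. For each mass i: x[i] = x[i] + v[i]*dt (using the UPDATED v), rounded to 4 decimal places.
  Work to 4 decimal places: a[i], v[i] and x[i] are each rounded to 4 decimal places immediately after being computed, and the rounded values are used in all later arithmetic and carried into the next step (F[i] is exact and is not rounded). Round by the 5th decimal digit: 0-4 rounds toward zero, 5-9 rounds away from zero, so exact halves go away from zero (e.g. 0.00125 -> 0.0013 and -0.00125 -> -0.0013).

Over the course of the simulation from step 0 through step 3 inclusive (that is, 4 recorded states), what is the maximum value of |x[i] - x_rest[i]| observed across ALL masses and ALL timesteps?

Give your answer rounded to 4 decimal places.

Answer: 1.1329

Derivation:
Step 0: x=[2.0000 7.0000] v=[0.0000 0.0000]
Step 1: x=[2.5000 6.7500] v=[1.0000 -0.5000]
Step 2: x=[3.3125 6.3438] v=[1.6250 -0.8125]
Step 3: x=[4.1329 5.9336] v=[1.6407 -0.8204]
Max displacement = 1.1329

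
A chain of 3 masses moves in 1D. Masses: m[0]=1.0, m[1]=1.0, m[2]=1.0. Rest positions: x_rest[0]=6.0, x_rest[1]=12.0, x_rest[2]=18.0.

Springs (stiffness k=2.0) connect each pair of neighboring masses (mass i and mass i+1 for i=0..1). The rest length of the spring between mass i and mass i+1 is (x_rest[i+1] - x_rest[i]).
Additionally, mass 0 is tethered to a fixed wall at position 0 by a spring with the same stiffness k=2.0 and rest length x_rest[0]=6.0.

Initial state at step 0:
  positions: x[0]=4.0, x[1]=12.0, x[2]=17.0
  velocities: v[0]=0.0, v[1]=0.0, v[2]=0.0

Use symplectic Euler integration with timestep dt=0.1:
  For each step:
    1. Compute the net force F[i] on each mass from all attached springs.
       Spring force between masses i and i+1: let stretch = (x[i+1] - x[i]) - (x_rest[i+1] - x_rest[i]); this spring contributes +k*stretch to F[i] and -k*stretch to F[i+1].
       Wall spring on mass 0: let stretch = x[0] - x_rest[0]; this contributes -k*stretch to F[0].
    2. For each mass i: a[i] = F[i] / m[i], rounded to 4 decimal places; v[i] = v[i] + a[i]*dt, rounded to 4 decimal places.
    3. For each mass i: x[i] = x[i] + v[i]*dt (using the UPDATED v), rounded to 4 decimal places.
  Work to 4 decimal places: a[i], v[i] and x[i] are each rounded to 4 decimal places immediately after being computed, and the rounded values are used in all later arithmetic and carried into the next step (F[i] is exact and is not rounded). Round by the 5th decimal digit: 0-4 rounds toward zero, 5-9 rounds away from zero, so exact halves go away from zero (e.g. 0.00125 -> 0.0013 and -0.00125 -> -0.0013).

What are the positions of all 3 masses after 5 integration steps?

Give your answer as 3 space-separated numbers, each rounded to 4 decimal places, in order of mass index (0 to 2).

Answer: 5.0533 11.2458 17.2473

Derivation:
Step 0: x=[4.0000 12.0000 17.0000] v=[0.0000 0.0000 0.0000]
Step 1: x=[4.0800 11.9400 17.0200] v=[0.8000 -0.6000 0.2000]
Step 2: x=[4.2356 11.8244 17.0584] v=[1.5560 -1.1560 0.3840]
Step 3: x=[4.4583 11.6617 17.1121] v=[2.2266 -1.6270 0.5372]
Step 4: x=[4.7359 11.4639 17.1768] v=[2.7756 -1.9776 0.6471]
Step 5: x=[5.0533 11.2458 17.2473] v=[3.1740 -2.1806 0.7045]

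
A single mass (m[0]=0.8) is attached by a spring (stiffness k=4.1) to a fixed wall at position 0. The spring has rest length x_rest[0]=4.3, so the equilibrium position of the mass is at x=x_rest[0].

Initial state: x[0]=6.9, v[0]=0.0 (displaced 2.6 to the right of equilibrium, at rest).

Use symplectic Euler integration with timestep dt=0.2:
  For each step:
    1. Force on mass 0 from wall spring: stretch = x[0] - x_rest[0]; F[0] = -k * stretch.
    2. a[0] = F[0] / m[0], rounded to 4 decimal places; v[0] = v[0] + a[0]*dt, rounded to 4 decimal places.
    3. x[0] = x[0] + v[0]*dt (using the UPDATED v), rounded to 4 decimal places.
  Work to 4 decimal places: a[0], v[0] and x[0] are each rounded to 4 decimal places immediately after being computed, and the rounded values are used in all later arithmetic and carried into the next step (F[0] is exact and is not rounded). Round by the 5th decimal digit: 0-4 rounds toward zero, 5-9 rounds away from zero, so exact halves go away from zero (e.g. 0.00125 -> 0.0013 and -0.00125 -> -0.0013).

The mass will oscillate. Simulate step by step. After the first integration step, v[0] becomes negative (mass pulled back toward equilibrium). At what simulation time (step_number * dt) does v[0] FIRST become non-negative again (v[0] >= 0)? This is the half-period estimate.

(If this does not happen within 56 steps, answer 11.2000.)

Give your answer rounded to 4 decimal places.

Step 0: x=[6.9000] v=[0.0000]
Step 1: x=[6.3670] v=[-2.6650]
Step 2: x=[5.4103] v=[-4.7837]
Step 3: x=[4.2259] v=[-5.9218]
Step 4: x=[3.0567] v=[-5.8458]
Step 5: x=[2.1424] v=[-4.5714]
Step 6: x=[1.6704] v=[-2.3599]
Step 7: x=[1.7375] v=[0.3354]
First v>=0 after going negative at step 7, time=1.4000

Answer: 1.4000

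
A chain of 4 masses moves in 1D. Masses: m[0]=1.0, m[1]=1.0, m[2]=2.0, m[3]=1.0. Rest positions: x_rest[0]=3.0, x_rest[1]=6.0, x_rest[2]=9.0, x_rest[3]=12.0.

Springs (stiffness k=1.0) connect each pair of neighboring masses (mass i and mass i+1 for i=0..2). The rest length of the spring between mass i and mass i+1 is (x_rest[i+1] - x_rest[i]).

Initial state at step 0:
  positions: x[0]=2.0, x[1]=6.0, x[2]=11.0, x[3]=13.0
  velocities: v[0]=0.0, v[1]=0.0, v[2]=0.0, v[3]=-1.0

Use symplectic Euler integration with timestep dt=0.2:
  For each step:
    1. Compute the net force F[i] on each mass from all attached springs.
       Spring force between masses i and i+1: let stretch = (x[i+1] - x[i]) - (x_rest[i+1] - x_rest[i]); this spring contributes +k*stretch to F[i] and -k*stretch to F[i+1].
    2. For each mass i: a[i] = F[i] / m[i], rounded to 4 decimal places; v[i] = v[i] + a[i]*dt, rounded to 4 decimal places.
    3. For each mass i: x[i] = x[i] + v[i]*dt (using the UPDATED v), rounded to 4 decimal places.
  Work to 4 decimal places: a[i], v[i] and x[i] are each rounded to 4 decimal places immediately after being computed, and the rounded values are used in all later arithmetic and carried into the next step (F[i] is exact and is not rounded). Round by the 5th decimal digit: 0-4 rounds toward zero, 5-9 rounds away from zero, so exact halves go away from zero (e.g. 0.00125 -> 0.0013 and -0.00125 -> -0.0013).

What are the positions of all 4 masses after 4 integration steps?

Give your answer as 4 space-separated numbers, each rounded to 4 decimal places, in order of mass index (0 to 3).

Answer: 2.3989 6.3423 10.4197 12.6193

Derivation:
Step 0: x=[2.0000 6.0000 11.0000 13.0000] v=[0.0000 0.0000 0.0000 -1.0000]
Step 1: x=[2.0400 6.0400 10.9400 12.8400] v=[0.2000 0.2000 -0.3000 -0.8000]
Step 2: x=[2.1200 6.1160 10.8200 12.7240] v=[0.4000 0.3800 -0.6000 -0.5800]
Step 3: x=[2.2398 6.2203 10.6440 12.6518] v=[0.5992 0.5216 -0.8800 -0.3608]
Step 4: x=[2.3989 6.3423 10.4197 12.6193] v=[0.7953 0.6102 -1.1216 -0.1624]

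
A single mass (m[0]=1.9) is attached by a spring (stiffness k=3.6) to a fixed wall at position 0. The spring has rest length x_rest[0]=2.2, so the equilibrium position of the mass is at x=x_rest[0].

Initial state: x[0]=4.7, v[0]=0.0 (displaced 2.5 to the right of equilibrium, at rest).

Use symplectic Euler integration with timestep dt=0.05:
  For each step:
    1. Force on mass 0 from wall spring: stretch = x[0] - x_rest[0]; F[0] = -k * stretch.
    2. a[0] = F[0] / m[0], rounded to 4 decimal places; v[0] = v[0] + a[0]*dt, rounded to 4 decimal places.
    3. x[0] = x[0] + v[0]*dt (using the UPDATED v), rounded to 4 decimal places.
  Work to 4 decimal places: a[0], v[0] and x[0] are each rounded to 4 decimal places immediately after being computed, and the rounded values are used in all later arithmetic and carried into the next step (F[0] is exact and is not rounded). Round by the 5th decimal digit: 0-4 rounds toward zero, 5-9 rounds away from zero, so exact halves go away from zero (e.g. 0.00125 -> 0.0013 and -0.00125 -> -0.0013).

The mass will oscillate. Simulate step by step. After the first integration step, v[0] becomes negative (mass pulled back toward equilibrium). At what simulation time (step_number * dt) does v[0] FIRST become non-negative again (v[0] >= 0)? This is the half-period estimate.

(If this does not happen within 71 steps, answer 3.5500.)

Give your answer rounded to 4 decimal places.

Answer: 2.3000

Derivation:
Step 0: x=[4.7000] v=[0.0000]
Step 1: x=[4.6882] v=[-0.2368]
Step 2: x=[4.6646] v=[-0.4725]
Step 3: x=[4.6293] v=[-0.7060]
Step 4: x=[4.5825] v=[-0.9361]
Step 5: x=[4.5244] v=[-1.1618]
Step 6: x=[4.4553] v=[-1.3820]
Step 7: x=[4.3755] v=[-1.5957]
Step 8: x=[4.2854] v=[-1.8018]
Step 9: x=[4.1854] v=[-1.9994]
Step 10: x=[4.0760] v=[-2.1875]
Step 11: x=[3.9577] v=[-2.3652]
Step 12: x=[3.8311] v=[-2.5317]
Step 13: x=[3.6968] v=[-2.6862]
Step 14: x=[3.5554] v=[-2.8280]
Step 15: x=[3.4076] v=[-2.9564]
Step 16: x=[3.2541] v=[-3.0708]
Step 17: x=[3.0956] v=[-3.1707]
Step 18: x=[2.9328] v=[-3.2555]
Step 19: x=[2.7666] v=[-3.3249]
Step 20: x=[2.5977] v=[-3.3786]
Step 21: x=[2.4269] v=[-3.4163]
Step 22: x=[2.2550] v=[-3.4378]
Step 23: x=[2.0829] v=[-3.4430]
Step 24: x=[1.9113] v=[-3.4319]
Step 25: x=[1.7411] v=[-3.4046]
Step 26: x=[1.5730] v=[-3.3611]
Step 27: x=[1.4079] v=[-3.3017]
Step 28: x=[1.2466] v=[-3.2267]
Step 29: x=[1.0898] v=[-3.1364]
Step 30: x=[0.9382] v=[-3.0312]
Step 31: x=[0.7926] v=[-2.9117]
Step 32: x=[0.6537] v=[-2.7784]
Step 33: x=[0.5221] v=[-2.6319]
Step 34: x=[0.3985] v=[-2.4729]
Step 35: x=[0.2834] v=[-2.3022]
Step 36: x=[0.1774] v=[-2.1206]
Step 37: x=[0.0810] v=[-1.9290]
Step 38: x=[-0.0054] v=[-1.7283]
Step 39: x=[-0.0814] v=[-1.5194]
Step 40: x=[-0.1466] v=[-1.3033]
Step 41: x=[-0.2007] v=[-1.0810]
Step 42: x=[-0.2434] v=[-0.8536]
Step 43: x=[-0.2745] v=[-0.6221]
Step 44: x=[-0.2939] v=[-0.3877]
Step 45: x=[-0.3015] v=[-0.1514]
Step 46: x=[-0.2972] v=[0.0856]
First v>=0 after going negative at step 46, time=2.3000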